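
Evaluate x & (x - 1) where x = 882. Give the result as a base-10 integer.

880

x = 1101110010 = 882
x - 1 = 1101110001
AND   = 1101110000 = 880
(x & (x - 1) clears the lowest set bit of x.)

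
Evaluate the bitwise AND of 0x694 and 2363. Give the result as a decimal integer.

0x694 = 011010010100
2363 = 100100111011
AND → 000000010000 = 16

16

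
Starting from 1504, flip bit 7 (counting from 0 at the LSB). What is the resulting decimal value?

x = 10111100000
bit 7 is currently 1; toggle it via x ^ (1 << 7) = x ^ 128
→ 10101100000 = 1376

1376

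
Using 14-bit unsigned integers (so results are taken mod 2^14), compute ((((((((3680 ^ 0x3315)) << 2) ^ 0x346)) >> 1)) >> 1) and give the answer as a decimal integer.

3680 = 00111001100000
0x3315 = 11001100010101
→ ^ → 11110101110101 = 15733
→ << 2 (mod 2^14) → 11010111010100 = 13780
0x346 = 00001101000110
→ ^ → 11011010010010 = 13970
→ >> 1 → 01101101001001 = 6985
→ >> 1 → 00110110100100 = 3492

3492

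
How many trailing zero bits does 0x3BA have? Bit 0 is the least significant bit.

0x3BA = 1110111010
Trailing zeros: 1, so the lowest set bit is bit 1 (value 2).

1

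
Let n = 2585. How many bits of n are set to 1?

2585 = 101000011001
Count the 1s: 1 + 1 + 1 + 1 + 1 = 5

5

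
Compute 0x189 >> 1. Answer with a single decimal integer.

0x189 = 110001001
shift right by 1 → 011000100 = 196
(equivalently, floor(393 / 2))

196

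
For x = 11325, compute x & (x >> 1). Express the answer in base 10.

1052

x = 10110000111101 = 11325
x>>1 = 01011000011110
AND  = 00010000011100 = 1052
(x & (x >> 1) has a 1 wherever x has two consecutive 1 bits.)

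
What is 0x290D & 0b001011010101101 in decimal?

0x290D = 10100100001101
b = 01011010101101
AND → 00000000001101 = 13

13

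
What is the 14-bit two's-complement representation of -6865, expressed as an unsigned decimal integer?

6865 in 14 bits: 01101011010001
Invert: 10010100101110
Add 1:  10010100101111 = 9519
(Check: 2^14 - 6865 = 16384 - 6865 = 9519.)

9519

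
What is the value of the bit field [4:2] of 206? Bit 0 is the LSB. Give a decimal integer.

3

v = 11001110
Shift right by 2: 110011
Mask low 3 bits: 011 = 3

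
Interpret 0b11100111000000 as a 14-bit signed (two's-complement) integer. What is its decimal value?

pattern = 11100111000000 (MSB is 1 ⇒ negative)
Invert: 00011000111111, add 1 → 00011001000000 = 1600, so the value is -1600.
(Equivalently: 14784 - 2^14 = 14784 - 16384 = -1600.)

-1600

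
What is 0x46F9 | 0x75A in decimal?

0x46F9 = 100011011111001
0x75A = 000011101011010
 OR → 100011111111011 = 18427

18427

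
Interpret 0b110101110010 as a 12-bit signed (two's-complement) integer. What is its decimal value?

-654

pattern = 110101110010 (MSB is 1 ⇒ negative)
Invert: 001010001101, add 1 → 001010001110 = 654, so the value is -654.
(Equivalently: 3442 - 2^12 = 3442 - 4096 = -654.)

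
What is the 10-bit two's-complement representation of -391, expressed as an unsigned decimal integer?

633

391 in 10 bits: 0110000111
Invert: 1001111000
Add 1:  1001111001 = 633
(Check: 2^10 - 391 = 1024 - 391 = 633.)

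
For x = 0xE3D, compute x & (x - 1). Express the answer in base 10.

3644

x = 111000111101 = 3645
x - 1 = 111000111100
AND   = 111000111100 = 3644
(x & (x - 1) clears the lowest set bit of x.)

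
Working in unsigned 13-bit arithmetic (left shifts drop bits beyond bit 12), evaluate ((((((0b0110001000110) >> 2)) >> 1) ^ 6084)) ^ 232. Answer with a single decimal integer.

5796

0b0110001000110 = 0110001000110
→ >> 2 → 0001100010001 = 785
→ >> 1 → 0000110001000 = 392
6084 = 1011111000100
→ ^ → 1011001001100 = 5708
232 = 0000011101000
→ ^ → 1011010100100 = 5796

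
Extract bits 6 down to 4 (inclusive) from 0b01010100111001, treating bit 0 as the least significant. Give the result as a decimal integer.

3

v = 01010100111001
Shift right by 4: 0101010011
Mask low 3 bits: 011 = 3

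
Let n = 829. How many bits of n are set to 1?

829 = 1100111101
Count the 1s: 1 + 1 + 1 + 1 + 1 + 1 + 1 = 7

7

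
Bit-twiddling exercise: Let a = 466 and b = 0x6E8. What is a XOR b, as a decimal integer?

1850

466 = 00111010010
0x6E8 = 11011101000
XOR → 11100111010 = 1850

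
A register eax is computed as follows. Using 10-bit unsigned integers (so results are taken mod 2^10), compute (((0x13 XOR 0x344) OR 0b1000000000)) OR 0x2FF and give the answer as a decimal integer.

1023

0x13 = 0000010011
0x344 = 1101000100
→ XOR → 1101010111 = 855
0b1000000000 = 1000000000
→ OR → 1101010111 = 855
0x2FF = 1011111111
→ OR → 1111111111 = 1023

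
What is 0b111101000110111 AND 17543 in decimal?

a = 111101000110111
17543 = 100010010000111
AND → 100000000000111 = 16391

16391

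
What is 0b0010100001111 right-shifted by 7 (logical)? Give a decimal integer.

x = 10100001111
shift right by 7 → 00000001010 = 10
(equivalently, floor(1295 / 128))

10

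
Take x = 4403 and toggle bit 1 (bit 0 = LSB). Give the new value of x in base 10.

4401

x = 1000100110011
bit 1 is currently 1; toggle it via x ^ (1 << 1) = x ^ 2
→ 1000100110001 = 4401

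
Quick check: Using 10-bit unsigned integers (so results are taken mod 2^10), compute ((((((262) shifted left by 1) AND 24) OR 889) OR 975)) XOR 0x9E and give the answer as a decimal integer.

865

262 = 0100000110
→ shifted left by 1 (mod 2^10) → 1000001100 = 524
24 = 0000011000
→ AND → 0000001000 = 8
889 = 1101111001
→ OR → 1101111001 = 889
975 = 1111001111
→ OR → 1111111111 = 1023
0x9E = 0010011110
→ XOR → 1101100001 = 865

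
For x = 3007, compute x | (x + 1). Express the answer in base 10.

x = 101110111111 = 3007
x + 1 = 101111000000
OR    = 101111111111 = 3071
(x | (x + 1) sets the lowest cleared bit.)

3071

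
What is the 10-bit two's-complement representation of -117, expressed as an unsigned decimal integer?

907

117 in 10 bits: 0001110101
Invert: 1110001010
Add 1:  1110001011 = 907
(Check: 2^10 - 117 = 1024 - 117 = 907.)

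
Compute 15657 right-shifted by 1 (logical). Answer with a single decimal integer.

15657 = 11110100101001
shift right by 1 → 01111010010100 = 7828
(equivalently, floor(15657 / 2))

7828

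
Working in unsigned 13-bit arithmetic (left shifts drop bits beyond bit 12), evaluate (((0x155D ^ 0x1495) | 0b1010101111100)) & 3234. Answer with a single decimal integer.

1184

0x155D = 1010101011101
0x1495 = 1010010010101
→ ^ → 0000111001000 = 456
0b1010101111100 = 1010101111100
→ | → 1010111111100 = 5628
3234 = 0110010100010
→ & → 0010010100000 = 1184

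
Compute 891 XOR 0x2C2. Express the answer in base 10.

891 = 1101111011
0x2C2 = 1011000010
XOR → 0110111001 = 441

441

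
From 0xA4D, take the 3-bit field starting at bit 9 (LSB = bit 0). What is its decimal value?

5

v = 101001001101
Shift right by 9: 101
Mask low 3 bits: 101 = 5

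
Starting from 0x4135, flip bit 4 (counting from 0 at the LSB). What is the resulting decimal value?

16677

x = 0100000100110101
bit 4 is currently 1; toggle it via x ^ (1 << 4) = x ^ 16
→ 0100000100100101 = 16677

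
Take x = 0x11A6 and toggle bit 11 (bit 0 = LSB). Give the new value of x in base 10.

6566

x = 1000110100110
bit 11 is currently 0; toggle it via x ^ (1 << 11) = x ^ 2048
→ 1100110100110 = 6566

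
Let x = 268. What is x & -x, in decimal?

4

x = 100001100 = 268
-x (two's complement) = …011110100
AND   = 000000100 = 4
(x & -x isolates the lowest set bit of x.)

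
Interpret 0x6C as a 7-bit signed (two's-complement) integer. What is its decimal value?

pattern = 1101100 (MSB is 1 ⇒ negative)
Invert: 0010011, add 1 → 0010100 = 20, so the value is -20.
(Equivalently: 108 - 2^7 = 108 - 128 = -20.)

-20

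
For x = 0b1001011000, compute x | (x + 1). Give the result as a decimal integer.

x = 1001011000 = 600
x + 1 = 1001011001
OR    = 1001011001 = 601
(x | (x + 1) sets the lowest cleared bit.)

601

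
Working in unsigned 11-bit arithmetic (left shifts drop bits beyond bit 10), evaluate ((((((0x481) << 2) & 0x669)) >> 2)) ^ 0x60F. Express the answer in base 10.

0x481 = 10010000001
→ << 2 (mod 2^11) → 01000000100 = 516
0x669 = 11001101001
→ & → 01000000000 = 512
→ >> 2 → 00010000000 = 128
0x60F = 11000001111
→ ^ → 11010001111 = 1679

1679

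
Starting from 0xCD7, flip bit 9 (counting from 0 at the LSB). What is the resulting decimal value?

x = 110011010111
bit 9 is currently 0; toggle it via x ^ (1 << 9) = x ^ 512
→ 111011010111 = 3799

3799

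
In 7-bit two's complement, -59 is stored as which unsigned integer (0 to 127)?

59 in 7 bits: 0111011
Invert: 1000100
Add 1:  1000101 = 69
(Check: 2^7 - 59 = 128 - 59 = 69.)

69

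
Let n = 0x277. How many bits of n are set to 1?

0x277 = 1001110111
Count the 1s: 1 + 1 + 1 + 1 + 1 + 1 + 1 = 7

7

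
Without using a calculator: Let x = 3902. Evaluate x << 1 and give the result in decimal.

7804

3902 = 0111100111110
shift left by 1 → 1111001111100 = 7804
(equivalently, 3902 × 2^1 = 3902 × 2)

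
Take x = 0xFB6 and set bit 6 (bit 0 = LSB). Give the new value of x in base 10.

x = 0111110110110
bit 6 is currently 0; set it via x | (1 << 6) = x | 64
→ 0111111110110 = 4086

4086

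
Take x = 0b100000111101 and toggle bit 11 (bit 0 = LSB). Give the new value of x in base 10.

61

x = 100000111101
bit 11 is currently 1; toggle it via x ^ (1 << 11) = x ^ 2048
→ 000000111101 = 61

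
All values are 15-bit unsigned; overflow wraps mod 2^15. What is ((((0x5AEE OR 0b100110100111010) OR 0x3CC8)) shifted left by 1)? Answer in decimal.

32764

0x5AEE = 101101011101110
0b100110100111010 = 100110100111010
→ OR → 101111111111110 = 24574
0x3CC8 = 011110011001000
→ OR → 111111111111110 = 32766
→ shifted left by 1 (mod 2^15) → 111111111111100 = 32764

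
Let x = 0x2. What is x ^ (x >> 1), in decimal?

3

x = 10 = 2
x>>1 = 01
XOR  = 11 = 3
(x ^ (x >> 1) gives the standard binary-reflected Gray code of x.)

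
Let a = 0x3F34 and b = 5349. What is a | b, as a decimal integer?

16373

0x3F34 = 11111100110100
5349 = 01010011100101
 OR → 11111111110101 = 16373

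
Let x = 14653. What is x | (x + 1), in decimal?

14655

x = 11100100111101 = 14653
x + 1 = 11100100111110
OR    = 11100100111111 = 14655
(x | (x + 1) sets the lowest cleared bit.)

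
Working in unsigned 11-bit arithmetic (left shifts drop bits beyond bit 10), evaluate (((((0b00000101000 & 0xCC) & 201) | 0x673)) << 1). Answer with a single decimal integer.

1270

0b00000101000 = 00000101000
0xCC = 00011001100
→ & → 00000001000 = 8
201 = 00011001001
→ & → 00000001000 = 8
0x673 = 11001110011
→ | → 11001111011 = 1659
→ << 1 (mod 2^11) → 10011110110 = 1270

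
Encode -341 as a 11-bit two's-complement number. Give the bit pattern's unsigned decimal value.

341 in 11 bits: 00101010101
Invert: 11010101010
Add 1:  11010101011 = 1707
(Check: 2^11 - 341 = 2048 - 341 = 1707.)

1707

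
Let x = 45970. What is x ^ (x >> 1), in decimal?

x = 1011001110010010 = 45970
x>>1 = 0101100111001001
XOR  = 1110101001011011 = 59995
(x ^ (x >> 1) gives the standard binary-reflected Gray code of x.)

59995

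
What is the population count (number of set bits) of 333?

5

333 = 101001101
Count the 1s: 1 + 1 + 1 + 1 + 1 = 5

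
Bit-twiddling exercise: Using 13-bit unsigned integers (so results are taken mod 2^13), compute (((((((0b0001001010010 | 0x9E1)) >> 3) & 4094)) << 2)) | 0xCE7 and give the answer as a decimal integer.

3583

0b0001001010010 = 0001001010010
0x9E1 = 0100111100001
→ | → 0101111110011 = 3059
→ >> 3 → 0000101111110 = 382
4094 = 0111111111110
→ & → 0000101111110 = 382
→ << 2 (mod 2^13) → 0010111111000 = 1528
0xCE7 = 0110011100111
→ | → 0110111111111 = 3583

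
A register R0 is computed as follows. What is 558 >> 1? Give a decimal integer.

279

558 = 1000101110
shift right by 1 → 0100010111 = 279
(equivalently, floor(558 / 2))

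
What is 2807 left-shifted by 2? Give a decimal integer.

11228

2807 = 00101011110111
shift left by 2 → 10101111011100 = 11228
(equivalently, 2807 × 2^2 = 2807 × 4)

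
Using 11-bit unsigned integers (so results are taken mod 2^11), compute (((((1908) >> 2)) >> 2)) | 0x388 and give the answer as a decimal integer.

1908 = 11101110100
→ >> 2 → 00111011101 = 477
→ >> 2 → 00001110111 = 119
0x388 = 01110001000
→ | → 01111111111 = 1023

1023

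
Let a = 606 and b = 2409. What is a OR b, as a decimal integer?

606 = 001001011110
2409 = 100101101001
 OR → 101101111111 = 2943

2943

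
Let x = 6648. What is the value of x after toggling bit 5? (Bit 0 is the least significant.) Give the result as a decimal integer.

x = 1100111111000
bit 5 is currently 1; toggle it via x ^ (1 << 5) = x ^ 32
→ 1100111011000 = 6616

6616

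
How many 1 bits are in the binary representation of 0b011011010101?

7

n = 11011010101
Count the 1s: 1 + 1 + 1 + 1 + 1 + 1 + 1 = 7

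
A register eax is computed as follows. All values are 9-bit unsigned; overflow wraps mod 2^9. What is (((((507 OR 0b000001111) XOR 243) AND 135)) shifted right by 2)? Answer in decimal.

507 = 111111011
0b000001111 = 000001111
→ OR → 111111111 = 511
243 = 011110011
→ XOR → 100001100 = 268
135 = 010000111
→ AND → 000000100 = 4
→ shifted right by 2 → 000000001 = 1

1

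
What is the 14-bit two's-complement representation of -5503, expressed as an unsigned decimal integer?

10881

5503 in 14 bits: 01010101111111
Invert: 10101010000000
Add 1:  10101010000001 = 10881
(Check: 2^14 - 5503 = 16384 - 5503 = 10881.)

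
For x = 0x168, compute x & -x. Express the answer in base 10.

x = 101101000 = 360
-x (two's complement) = …010011000
AND   = 000001000 = 8
(x & -x isolates the lowest set bit of x.)

8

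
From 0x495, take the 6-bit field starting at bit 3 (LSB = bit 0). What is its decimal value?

v = 10010010101
Shift right by 3: 10010010
Mask low 6 bits: 010010 = 18

18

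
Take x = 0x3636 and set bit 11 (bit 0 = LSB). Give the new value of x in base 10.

15926

x = 11011000110110
bit 11 is currently 0; set it via x | (1 << 11) = x | 2048
→ 11111000110110 = 15926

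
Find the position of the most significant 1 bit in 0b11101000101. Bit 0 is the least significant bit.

0b11101000101 = 11101000101
The topmost 1 is at position 10 (since 2^10 = 1024 ≤ 1861 < 2048).

10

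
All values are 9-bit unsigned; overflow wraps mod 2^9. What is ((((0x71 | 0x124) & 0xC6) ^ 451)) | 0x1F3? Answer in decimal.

503

0x71 = 001110001
0x124 = 100100100
→ | → 101110101 = 373
0xC6 = 011000110
→ & → 001000100 = 68
451 = 111000011
→ ^ → 110000111 = 391
0x1F3 = 111110011
→ | → 111110111 = 503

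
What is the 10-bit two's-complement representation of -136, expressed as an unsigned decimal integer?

888

136 in 10 bits: 0010001000
Invert: 1101110111
Add 1:  1101111000 = 888
(Check: 2^10 - 136 = 1024 - 136 = 888.)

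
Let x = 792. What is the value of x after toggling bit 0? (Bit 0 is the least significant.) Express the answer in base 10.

793

x = 01100011000
bit 0 is currently 0; toggle it via x ^ (1 << 0) = x ^ 1
→ 01100011001 = 793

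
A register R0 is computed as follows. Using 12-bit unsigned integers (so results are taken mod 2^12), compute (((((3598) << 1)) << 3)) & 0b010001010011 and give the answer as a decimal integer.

64

3598 = 111000001110
→ << 1 (mod 2^12) → 110000011100 = 3100
→ << 3 (mod 2^12) → 000011100000 = 224
0b010001010011 = 010001010011
→ & → 000001000000 = 64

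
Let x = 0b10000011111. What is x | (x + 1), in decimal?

x = 10000011111 = 1055
x + 1 = 10000100000
OR    = 10000111111 = 1087
(x | (x + 1) sets the lowest cleared bit.)

1087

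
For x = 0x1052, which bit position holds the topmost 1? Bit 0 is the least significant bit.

12

0x1052 = 1000001010010
The topmost 1 is at position 12 (since 2^12 = 4096 ≤ 4178 < 8192).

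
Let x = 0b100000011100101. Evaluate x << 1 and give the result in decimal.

33226

x = 0100000011100101
shift left by 1 → 1000000111001010 = 33226
(equivalently, 16613 × 2^1 = 16613 × 2)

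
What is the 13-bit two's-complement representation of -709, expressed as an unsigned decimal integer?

7483

709 in 13 bits: 0001011000101
Invert: 1110100111010
Add 1:  1110100111011 = 7483
(Check: 2^13 - 709 = 8192 - 709 = 7483.)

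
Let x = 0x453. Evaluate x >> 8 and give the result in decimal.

4

0x453 = 10001010011
shift right by 8 → 00000000100 = 4
(equivalently, floor(1107 / 256))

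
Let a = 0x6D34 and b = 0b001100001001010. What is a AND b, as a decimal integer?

2048

0x6D34 = 110110100110100
b = 001100001001010
AND → 000100000000000 = 2048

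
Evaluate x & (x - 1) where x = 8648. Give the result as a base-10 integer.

x = 10000111001000 = 8648
x - 1 = 10000111000111
AND   = 10000111000000 = 8640
(x & (x - 1) clears the lowest set bit of x.)

8640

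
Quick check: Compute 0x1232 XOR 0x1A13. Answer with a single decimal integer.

0x1232 = 1001000110010
0x1A13 = 1101000010011
XOR → 0100000100001 = 2081

2081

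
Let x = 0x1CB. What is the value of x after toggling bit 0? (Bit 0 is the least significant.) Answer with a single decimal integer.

x = 111001011
bit 0 is currently 1; toggle it via x ^ (1 << 0) = x ^ 1
→ 111001010 = 458

458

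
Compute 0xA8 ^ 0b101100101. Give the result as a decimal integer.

0xA8 = 010101000
b = 101100101
XOR → 111001101 = 461

461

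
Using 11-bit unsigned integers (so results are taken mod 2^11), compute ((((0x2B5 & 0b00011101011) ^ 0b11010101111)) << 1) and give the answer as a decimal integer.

1052

0x2B5 = 01010110101
0b00011101011 = 00011101011
→ & → 00010100001 = 161
0b11010101111 = 11010101111
→ ^ → 11000001110 = 1550
→ << 1 (mod 2^11) → 10000011100 = 1052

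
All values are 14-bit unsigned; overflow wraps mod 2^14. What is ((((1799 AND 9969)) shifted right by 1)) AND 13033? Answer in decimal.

512

1799 = 00011100000111
9969 = 10011011110001
→ AND → 00011000000001 = 1537
→ shifted right by 1 → 00001100000000 = 768
13033 = 11001011101001
→ AND → 00001000000000 = 512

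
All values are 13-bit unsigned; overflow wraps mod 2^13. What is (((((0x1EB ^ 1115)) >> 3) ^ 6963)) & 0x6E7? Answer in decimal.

0x1EB = 0000111101011
1115 = 0010001011011
→ ^ → 0010110110000 = 1456
→ >> 3 → 0000010110110 = 182
6963 = 1101100110011
→ ^ → 1101110000101 = 7045
0x6E7 = 0011011100111
→ & → 0001010000101 = 645

645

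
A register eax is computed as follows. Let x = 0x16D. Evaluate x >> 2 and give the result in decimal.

0x16D = 101101101
shift right by 2 → 001011011 = 91
(equivalently, floor(365 / 4))

91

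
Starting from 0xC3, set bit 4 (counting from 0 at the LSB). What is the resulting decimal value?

x = 011000011
bit 4 is currently 0; set it via x | (1 << 4) = x | 16
→ 011010011 = 211

211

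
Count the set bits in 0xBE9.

8

0xBE9 = 101111101001
Count the 1s: 1 + 1 + 1 + 1 + 1 + 1 + 1 + 1 = 8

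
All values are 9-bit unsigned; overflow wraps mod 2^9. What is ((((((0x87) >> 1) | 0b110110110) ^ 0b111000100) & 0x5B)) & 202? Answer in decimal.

0x87 = 010000111
→ >> 1 → 001000011 = 67
0b110110110 = 110110110
→ | → 111110111 = 503
0b111000100 = 111000100
→ ^ → 000110011 = 51
0x5B = 001011011
→ & → 000010011 = 19
202 = 011001010
→ & → 000000010 = 2

2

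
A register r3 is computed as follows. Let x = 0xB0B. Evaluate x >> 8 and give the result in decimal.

0xB0B = 101100001011
shift right by 8 → 000000001011 = 11
(equivalently, floor(2827 / 256))

11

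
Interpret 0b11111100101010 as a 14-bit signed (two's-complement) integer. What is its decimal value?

-214

pattern = 11111100101010 (MSB is 1 ⇒ negative)
Invert: 00000011010101, add 1 → 00000011010110 = 214, so the value is -214.
(Equivalently: 16170 - 2^14 = 16170 - 16384 = -214.)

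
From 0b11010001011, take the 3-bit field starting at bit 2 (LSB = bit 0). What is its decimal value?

2

v = 11010001011
Shift right by 2: 110100010
Mask low 3 bits: 010 = 2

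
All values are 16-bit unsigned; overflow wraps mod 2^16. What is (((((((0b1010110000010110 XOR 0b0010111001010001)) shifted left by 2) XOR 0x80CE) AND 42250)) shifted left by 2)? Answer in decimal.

1032

0b1010110000010110 = 1010110000010110
0b0010111001010001 = 0010111001010001
→ XOR → 1000001001000111 = 33351
→ shifted left by 2 (mod 2^16) → 0000100100011100 = 2332
0x80CE = 1000000011001110
→ XOR → 1000100111010010 = 35282
42250 = 1010010100001010
→ AND → 1000000100000010 = 33026
→ shifted left by 2 (mod 2^16) → 0000010000001000 = 1032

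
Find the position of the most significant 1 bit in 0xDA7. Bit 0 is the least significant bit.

11

0xDA7 = 110110100111
The topmost 1 is at position 11 (since 2^11 = 2048 ≤ 3495 < 4096).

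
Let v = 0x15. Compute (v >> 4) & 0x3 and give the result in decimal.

1

v = 00010101
Shift right by 4: 0001
Mask low 2 bits: 01 = 1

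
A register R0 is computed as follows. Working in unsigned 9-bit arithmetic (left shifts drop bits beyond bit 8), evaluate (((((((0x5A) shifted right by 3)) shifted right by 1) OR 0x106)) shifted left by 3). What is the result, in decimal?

56

0x5A = 001011010
→ shifted right by 3 → 000001011 = 11
→ shifted right by 1 → 000000101 = 5
0x106 = 100000110
→ OR → 100000111 = 263
→ shifted left by 3 (mod 2^9) → 000111000 = 56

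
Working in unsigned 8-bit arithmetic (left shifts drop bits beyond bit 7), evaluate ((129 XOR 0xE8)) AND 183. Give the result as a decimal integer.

129 = 10000001
0xE8 = 11101000
→ XOR → 01101001 = 105
183 = 10110111
→ AND → 00100001 = 33

33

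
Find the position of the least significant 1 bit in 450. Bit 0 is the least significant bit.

450 = 111000010
Trailing zeros: 1, so the lowest set bit is bit 1 (value 2).

1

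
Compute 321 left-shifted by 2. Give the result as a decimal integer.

1284

321 = 00101000001
shift left by 2 → 10100000100 = 1284
(equivalently, 321 × 2^2 = 321 × 4)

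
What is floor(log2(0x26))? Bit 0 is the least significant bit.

0x26 = 100110
The topmost 1 is at position 5 (since 2^5 = 32 ≤ 38 < 64).

5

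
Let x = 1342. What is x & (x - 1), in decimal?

x = 10100111110 = 1342
x - 1 = 10100111101
AND   = 10100111100 = 1340
(x & (x - 1) clears the lowest set bit of x.)

1340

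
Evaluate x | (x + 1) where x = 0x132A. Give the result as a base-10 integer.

4907

x = 1001100101010 = 4906
x + 1 = 1001100101011
OR    = 1001100101011 = 4907
(x | (x + 1) sets the lowest cleared bit.)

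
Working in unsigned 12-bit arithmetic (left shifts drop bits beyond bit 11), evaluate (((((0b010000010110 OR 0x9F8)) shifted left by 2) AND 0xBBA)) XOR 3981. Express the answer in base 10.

3125

0b010000010110 = 010000010110
0x9F8 = 100111111000
→ OR → 110111111110 = 3582
→ shifted left by 2 (mod 2^12) → 011111111000 = 2040
0xBBA = 101110111010
→ AND → 001110111000 = 952
3981 = 111110001101
→ XOR → 110000110101 = 3125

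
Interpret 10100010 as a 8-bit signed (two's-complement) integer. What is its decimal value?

pattern = 10100010 (MSB is 1 ⇒ negative)
Invert: 01011101, add 1 → 01011110 = 94, so the value is -94.
(Equivalently: 162 - 2^8 = 162 - 256 = -94.)

-94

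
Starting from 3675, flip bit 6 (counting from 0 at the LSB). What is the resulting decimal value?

3611

x = 111001011011
bit 6 is currently 1; toggle it via x ^ (1 << 6) = x ^ 64
→ 111000011011 = 3611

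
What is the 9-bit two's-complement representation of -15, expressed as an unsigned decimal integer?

497

15 in 9 bits: 000001111
Invert: 111110000
Add 1:  111110001 = 497
(Check: 2^9 - 15 = 512 - 15 = 497.)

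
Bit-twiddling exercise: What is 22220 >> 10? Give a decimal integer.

22220 = 101011011001100
shift right by 10 → 000000000010101 = 21
(equivalently, floor(22220 / 1024))

21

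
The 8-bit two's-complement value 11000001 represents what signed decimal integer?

-63

pattern = 11000001 (MSB is 1 ⇒ negative)
Invert: 00111110, add 1 → 00111111 = 63, so the value is -63.
(Equivalently: 193 - 2^8 = 193 - 256 = -63.)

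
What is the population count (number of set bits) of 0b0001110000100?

4

n = 1110000100
Count the 1s: 1 + 1 + 1 + 1 = 4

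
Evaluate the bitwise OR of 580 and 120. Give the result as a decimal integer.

580 = 1001000100
120 = 0001111000
 OR → 1001111100 = 636

636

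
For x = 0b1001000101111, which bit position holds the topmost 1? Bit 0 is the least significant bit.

12

0b1001000101111 = 1001000101111
The topmost 1 is at position 12 (since 2^12 = 4096 ≤ 4655 < 8192).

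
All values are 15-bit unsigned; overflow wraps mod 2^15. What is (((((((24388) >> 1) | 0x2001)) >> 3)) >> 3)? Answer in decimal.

24388 = 101111101000100
→ >> 1 → 010111110100010 = 12194
0x2001 = 010000000000001
→ | → 010111110100011 = 12195
→ >> 3 → 000010111110100 = 1524
→ >> 3 → 000000010111110 = 190

190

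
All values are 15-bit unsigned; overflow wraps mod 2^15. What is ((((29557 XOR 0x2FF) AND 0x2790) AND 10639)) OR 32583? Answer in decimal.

32711

29557 = 111001101110101
0x2FF = 000001011111111
→ XOR → 111000110001010 = 29066
0x2790 = 010011110010000
→ AND → 010000110000000 = 8576
10639 = 010100110001111
→ AND → 010000110000000 = 8576
32583 = 111111101000111
→ OR → 111111111000111 = 32711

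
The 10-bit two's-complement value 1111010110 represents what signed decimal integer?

pattern = 1111010110 (MSB is 1 ⇒ negative)
Invert: 0000101001, add 1 → 0000101010 = 42, so the value is -42.
(Equivalently: 982 - 2^10 = 982 - 1024 = -42.)

-42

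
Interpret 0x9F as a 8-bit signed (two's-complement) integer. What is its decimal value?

-97

pattern = 10011111 (MSB is 1 ⇒ negative)
Invert: 01100000, add 1 → 01100001 = 97, so the value is -97.
(Equivalently: 159 - 2^8 = 159 - 256 = -97.)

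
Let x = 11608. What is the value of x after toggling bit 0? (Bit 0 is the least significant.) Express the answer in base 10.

11609

x = 10110101011000
bit 0 is currently 0; toggle it via x ^ (1 << 0) = x ^ 1
→ 10110101011001 = 11609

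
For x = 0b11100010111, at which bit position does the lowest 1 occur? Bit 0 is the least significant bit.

0b11100010111 = 11100010111
Trailing zeros: 0, so the lowest set bit is bit 0 (value 1).

0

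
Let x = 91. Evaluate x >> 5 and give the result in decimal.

91 = 1011011
shift right by 5 → 0000010 = 2
(equivalently, floor(91 / 32))

2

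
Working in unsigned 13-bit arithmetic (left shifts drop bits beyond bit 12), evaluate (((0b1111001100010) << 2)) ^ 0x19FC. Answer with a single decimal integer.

116

0b1111001100010 = 1111001100010
→ << 2 (mod 2^13) → 1100110001000 = 6536
0x19FC = 1100111111100
→ ^ → 0000001110100 = 116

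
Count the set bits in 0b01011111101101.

n = 1011111101101
Count the 1s: 1 + 1 + 1 + 1 + 1 + 1 + 1 + 1 + 1 + 1 = 10

10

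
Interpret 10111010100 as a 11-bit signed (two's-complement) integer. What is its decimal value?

-556

pattern = 10111010100 (MSB is 1 ⇒ negative)
Invert: 01000101011, add 1 → 01000101100 = 556, so the value is -556.
(Equivalently: 1492 - 2^11 = 1492 - 2048 = -556.)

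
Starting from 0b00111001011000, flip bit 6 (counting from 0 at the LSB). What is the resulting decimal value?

x = 00111001011000
bit 6 is currently 1; toggle it via x ^ (1 << 6) = x ^ 64
→ 00111000011000 = 3608

3608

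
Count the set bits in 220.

5

220 = 11011100
Count the 1s: 1 + 1 + 1 + 1 + 1 = 5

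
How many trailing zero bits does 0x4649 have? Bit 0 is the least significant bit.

0x4649 = 100011001001001
Trailing zeros: 0, so the lowest set bit is bit 0 (value 1).

0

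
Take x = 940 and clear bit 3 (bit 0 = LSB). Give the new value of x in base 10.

932

x = 0001110101100
bit 3 is currently 1; clear it via x & ~(1 << 3) = x & ~8
→ 0001110100100 = 932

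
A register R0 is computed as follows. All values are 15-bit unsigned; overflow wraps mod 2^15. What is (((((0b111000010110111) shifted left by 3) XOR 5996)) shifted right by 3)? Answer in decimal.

602

0b111000010110111 = 111000010110111
→ shifted left by 3 (mod 2^15) → 000010110111000 = 1464
5996 = 001011101101100
→ XOR → 001001011010100 = 4820
→ shifted right by 3 → 000001001011010 = 602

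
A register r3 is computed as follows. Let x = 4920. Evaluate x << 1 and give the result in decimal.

9840

4920 = 01001100111000
shift left by 1 → 10011001110000 = 9840
(equivalently, 4920 × 2^1 = 4920 × 2)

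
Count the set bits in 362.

5

362 = 101101010
Count the 1s: 1 + 1 + 1 + 1 + 1 = 5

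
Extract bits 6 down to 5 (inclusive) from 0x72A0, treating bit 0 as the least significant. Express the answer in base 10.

1

v = 111001010100000
Shift right by 5: 1110010101
Mask low 2 bits: 01 = 1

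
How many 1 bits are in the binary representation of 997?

7

997 = 1111100101
Count the 1s: 1 + 1 + 1 + 1 + 1 + 1 + 1 = 7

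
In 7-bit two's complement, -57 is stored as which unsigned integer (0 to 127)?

57 in 7 bits: 0111001
Invert: 1000110
Add 1:  1000111 = 71
(Check: 2^7 - 57 = 128 - 57 = 71.)

71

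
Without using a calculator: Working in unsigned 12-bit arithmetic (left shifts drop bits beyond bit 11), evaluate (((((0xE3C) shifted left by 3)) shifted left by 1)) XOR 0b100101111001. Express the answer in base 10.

0xE3C = 111000111100
→ shifted left by 3 (mod 2^12) → 000111100000 = 480
→ shifted left by 1 (mod 2^12) → 001111000000 = 960
0b100101111001 = 100101111001
→ XOR → 101010111001 = 2745

2745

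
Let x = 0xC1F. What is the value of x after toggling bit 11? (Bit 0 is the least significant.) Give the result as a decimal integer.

1055

x = 0110000011111
bit 11 is currently 1; toggle it via x ^ (1 << 11) = x ^ 2048
→ 0010000011111 = 1055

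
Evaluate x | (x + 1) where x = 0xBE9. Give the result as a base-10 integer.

x = 101111101001 = 3049
x + 1 = 101111101010
OR    = 101111101011 = 3051
(x | (x + 1) sets the lowest cleared bit.)

3051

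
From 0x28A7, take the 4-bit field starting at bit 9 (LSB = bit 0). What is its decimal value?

v = 010100010100111
Shift right by 9: 010100
Mask low 4 bits: 0100 = 4

4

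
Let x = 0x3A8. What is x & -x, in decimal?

x = 1110101000 = 936
-x (two's complement) = …0001011000
AND   = 0000001000 = 8
(x & -x isolates the lowest set bit of x.)

8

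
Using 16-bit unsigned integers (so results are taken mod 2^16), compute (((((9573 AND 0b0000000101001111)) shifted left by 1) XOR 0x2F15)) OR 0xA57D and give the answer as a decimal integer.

44543

9573 = 0010010101100101
0b0000000101001111 = 0000000101001111
→ AND → 0000000101000101 = 325
→ shifted left by 1 (mod 2^16) → 0000001010001010 = 650
0x2F15 = 0010111100010101
→ XOR → 0010110110011111 = 11679
0xA57D = 1010010101111101
→ OR → 1010110111111111 = 44543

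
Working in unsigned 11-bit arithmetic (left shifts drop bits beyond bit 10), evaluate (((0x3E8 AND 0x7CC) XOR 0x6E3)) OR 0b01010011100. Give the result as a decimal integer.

0x3E8 = 01111101000
0x7CC = 11111001100
→ AND → 01111001000 = 968
0x6E3 = 11011100011
→ XOR → 10100101011 = 1323
0b01010011100 = 01010011100
→ OR → 11110111111 = 1983

1983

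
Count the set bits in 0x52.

0x52 = 1010010
Count the 1s: 1 + 1 + 1 = 3

3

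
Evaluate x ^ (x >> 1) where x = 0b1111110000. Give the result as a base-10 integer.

520

x = 1111110000 = 1008
x>>1 = 0111111000
XOR  = 1000001000 = 520
(x ^ (x >> 1) gives the standard binary-reflected Gray code of x.)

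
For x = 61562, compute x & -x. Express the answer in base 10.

2

x = 1111000001111010 = 61562
-x (two's complement) = …0000111110000110
AND   = 0000000000000010 = 2
(x & -x isolates the lowest set bit of x.)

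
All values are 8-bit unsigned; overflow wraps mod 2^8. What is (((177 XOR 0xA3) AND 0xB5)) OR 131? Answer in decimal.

177 = 10110001
0xA3 = 10100011
→ XOR → 00010010 = 18
0xB5 = 10110101
→ AND → 00010000 = 16
131 = 10000011
→ OR → 10010011 = 147

147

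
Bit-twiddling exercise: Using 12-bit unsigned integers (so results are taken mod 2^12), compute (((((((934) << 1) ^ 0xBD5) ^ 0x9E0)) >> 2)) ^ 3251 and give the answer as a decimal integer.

3565

934 = 001110100110
→ << 1 (mod 2^12) → 011101001100 = 1868
0xBD5 = 101111010101
→ ^ → 110010011001 = 3225
0x9E0 = 100111100000
→ ^ → 010101111001 = 1401
→ >> 2 → 000101011110 = 350
3251 = 110010110011
→ ^ → 110111101101 = 3565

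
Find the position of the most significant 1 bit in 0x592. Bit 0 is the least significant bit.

0x592 = 10110010010
The topmost 1 is at position 10 (since 2^10 = 1024 ≤ 1426 < 2048).

10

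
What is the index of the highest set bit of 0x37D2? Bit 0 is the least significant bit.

0x37D2 = 11011111010010
The topmost 1 is at position 13 (since 2^13 = 8192 ≤ 14290 < 16384).

13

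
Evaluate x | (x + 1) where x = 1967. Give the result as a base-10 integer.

1983

x = 11110101111 = 1967
x + 1 = 11110110000
OR    = 11110111111 = 1983
(x | (x + 1) sets the lowest cleared bit.)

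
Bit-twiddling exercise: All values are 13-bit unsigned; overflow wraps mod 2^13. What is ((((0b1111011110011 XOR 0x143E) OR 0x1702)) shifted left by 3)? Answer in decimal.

7800

0b1111011110011 = 1111011110011
0x143E = 1010000111110
→ XOR → 0101011001101 = 2765
0x1702 = 1011100000010
→ OR → 1111111001111 = 8143
→ shifted left by 3 (mod 2^13) → 1111001111000 = 7800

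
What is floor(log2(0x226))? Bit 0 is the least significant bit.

9

0x226 = 1000100110
The topmost 1 is at position 9 (since 2^9 = 512 ≤ 550 < 1024).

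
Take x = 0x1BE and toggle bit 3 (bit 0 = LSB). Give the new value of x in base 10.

x = 0110111110
bit 3 is currently 1; toggle it via x ^ (1 << 3) = x ^ 8
→ 0110110110 = 438

438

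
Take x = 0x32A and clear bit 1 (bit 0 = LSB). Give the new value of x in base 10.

808

x = 0000001100101010
bit 1 is currently 1; clear it via x & ~(1 << 1) = x & ~2
→ 0000001100101000 = 808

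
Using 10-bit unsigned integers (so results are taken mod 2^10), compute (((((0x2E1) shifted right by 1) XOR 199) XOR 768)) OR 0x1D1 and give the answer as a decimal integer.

1015

0x2E1 = 1011100001
→ shifted right by 1 → 0101110000 = 368
199 = 0011000111
→ XOR → 0110110111 = 439
768 = 1100000000
→ XOR → 1010110111 = 695
0x1D1 = 0111010001
→ OR → 1111110111 = 1015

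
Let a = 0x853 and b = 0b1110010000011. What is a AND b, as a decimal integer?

0x853 = 0100001010011
b = 1110010000011
AND → 0100000000011 = 2051

2051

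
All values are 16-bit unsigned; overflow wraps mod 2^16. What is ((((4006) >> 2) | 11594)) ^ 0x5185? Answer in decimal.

4006 = 0000111110100110
→ >> 2 → 0000001111101001 = 1001
11594 = 0010110101001010
→ | → 0010111111101011 = 12267
0x5185 = 0101000110000101
→ ^ → 0111111001101110 = 32366

32366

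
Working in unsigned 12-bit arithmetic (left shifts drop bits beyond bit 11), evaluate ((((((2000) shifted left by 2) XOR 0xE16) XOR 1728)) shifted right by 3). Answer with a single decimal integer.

242

2000 = 011111010000
→ shifted left by 2 (mod 2^12) → 111101000000 = 3904
0xE16 = 111000010110
→ XOR → 000101010110 = 342
1728 = 011011000000
→ XOR → 011110010110 = 1942
→ shifted right by 3 → 000011110010 = 242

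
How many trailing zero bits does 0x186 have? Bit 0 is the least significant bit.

1

0x186 = 110000110
Trailing zeros: 1, so the lowest set bit is bit 1 (value 2).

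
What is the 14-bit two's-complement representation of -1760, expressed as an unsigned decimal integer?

1760 in 14 bits: 00011011100000
Invert: 11100100011111
Add 1:  11100100100000 = 14624
(Check: 2^14 - 1760 = 16384 - 1760 = 14624.)

14624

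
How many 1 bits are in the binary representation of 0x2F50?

0x2F50 = 10111101010000
Count the 1s: 1 + 1 + 1 + 1 + 1 + 1 + 1 = 7

7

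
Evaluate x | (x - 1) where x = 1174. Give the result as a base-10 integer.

x = 10010010110 = 1174
x - 1 = 10010010101
OR    = 10010010111 = 1175
(x | (x - 1) sets all bits below the lowest set bit.)

1175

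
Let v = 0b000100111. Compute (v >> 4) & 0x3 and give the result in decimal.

v = 000100111
Shift right by 4: 00010
Mask low 2 bits: 10 = 2

2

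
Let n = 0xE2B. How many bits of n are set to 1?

7

0xE2B = 111000101011
Count the 1s: 1 + 1 + 1 + 1 + 1 + 1 + 1 = 7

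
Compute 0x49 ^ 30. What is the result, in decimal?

87

0x49 = 1001001
30 = 0011110
XOR → 1010111 = 87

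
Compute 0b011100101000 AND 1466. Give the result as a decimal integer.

a = 11100101000
1466 = 10110111010
AND → 10100101000 = 1320

1320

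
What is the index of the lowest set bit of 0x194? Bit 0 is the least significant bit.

2

0x194 = 110010100
Trailing zeros: 2, so the lowest set bit is bit 2 (value 4).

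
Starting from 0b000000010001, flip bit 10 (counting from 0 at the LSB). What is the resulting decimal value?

x = 000000010001
bit 10 is currently 0; toggle it via x ^ (1 << 10) = x ^ 1024
→ 010000010001 = 1041

1041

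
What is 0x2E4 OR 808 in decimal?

1004

0x2E4 = 1011100100
808 = 1100101000
 OR → 1111101100 = 1004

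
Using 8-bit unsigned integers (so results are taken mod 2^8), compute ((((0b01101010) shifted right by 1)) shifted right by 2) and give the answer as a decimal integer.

13

0b01101010 = 01101010
→ shifted right by 1 → 00110101 = 53
→ shifted right by 2 → 00001101 = 13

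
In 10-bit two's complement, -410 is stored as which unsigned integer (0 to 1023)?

410 in 10 bits: 0110011010
Invert: 1001100101
Add 1:  1001100110 = 614
(Check: 2^10 - 410 = 1024 - 410 = 614.)

614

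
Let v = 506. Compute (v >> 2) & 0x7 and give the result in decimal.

v = 111111010
Shift right by 2: 1111110
Mask low 3 bits: 110 = 6

6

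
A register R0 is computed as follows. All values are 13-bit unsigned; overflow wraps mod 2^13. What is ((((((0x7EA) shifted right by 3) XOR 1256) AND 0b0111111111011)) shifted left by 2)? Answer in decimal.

4164

0x7EA = 0011111101010
→ shifted right by 3 → 0000011111101 = 253
1256 = 0010011101000
→ XOR → 0010000010101 = 1045
0b0111111111011 = 0111111111011
→ AND → 0010000010001 = 1041
→ shifted left by 2 (mod 2^13) → 1000001000100 = 4164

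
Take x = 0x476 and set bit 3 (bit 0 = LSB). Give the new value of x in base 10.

x = 10001110110
bit 3 is currently 0; set it via x | (1 << 3) = x | 8
→ 10001111110 = 1150

1150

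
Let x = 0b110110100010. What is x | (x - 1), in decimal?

x = 110110100010 = 3490
x - 1 = 110110100001
OR    = 110110100011 = 3491
(x | (x - 1) sets all bits below the lowest set bit.)

3491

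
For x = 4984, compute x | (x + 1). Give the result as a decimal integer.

x = 1001101111000 = 4984
x + 1 = 1001101111001
OR    = 1001101111001 = 4985
(x | (x + 1) sets the lowest cleared bit.)

4985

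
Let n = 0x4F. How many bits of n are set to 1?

5

0x4F = 1001111
Count the 1s: 1 + 1 + 1 + 1 + 1 = 5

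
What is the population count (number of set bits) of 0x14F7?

0x14F7 = 1010011110111
Count the 1s: 1 + 1 + 1 + 1 + 1 + 1 + 1 + 1 + 1 = 9

9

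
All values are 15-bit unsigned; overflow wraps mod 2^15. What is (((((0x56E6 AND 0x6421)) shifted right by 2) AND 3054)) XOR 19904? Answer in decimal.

19656

0x56E6 = 101011011100110
0x6421 = 110010000100001
→ AND → 100010000100000 = 17440
→ shifted right by 2 → 001000100001000 = 4360
3054 = 000101111101110
→ AND → 000000100001000 = 264
19904 = 100110111000000
→ XOR → 100110011001000 = 19656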